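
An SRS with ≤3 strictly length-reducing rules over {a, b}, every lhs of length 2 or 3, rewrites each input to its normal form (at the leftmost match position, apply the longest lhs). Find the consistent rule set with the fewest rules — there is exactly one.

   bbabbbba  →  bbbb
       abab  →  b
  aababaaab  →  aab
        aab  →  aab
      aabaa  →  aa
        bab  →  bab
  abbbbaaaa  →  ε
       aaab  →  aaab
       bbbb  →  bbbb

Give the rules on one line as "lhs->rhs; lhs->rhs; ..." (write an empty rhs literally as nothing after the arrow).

  | bbabbbba => bbbbba => bbbb
  | abab => b
  | aababaaab => abaaab => aab
  | aab

aba->; bba->b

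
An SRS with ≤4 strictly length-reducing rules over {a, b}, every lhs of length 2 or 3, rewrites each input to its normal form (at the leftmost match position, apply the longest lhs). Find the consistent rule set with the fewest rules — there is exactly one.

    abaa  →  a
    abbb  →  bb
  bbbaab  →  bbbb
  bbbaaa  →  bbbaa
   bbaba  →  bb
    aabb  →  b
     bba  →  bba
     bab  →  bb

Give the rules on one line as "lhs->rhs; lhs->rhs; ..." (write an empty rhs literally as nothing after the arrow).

aaa->aa; ab->b; aba->; abb->b

  | abaa => a
  | abbb => bb
  | bbbaab => bbbab => bbbb
  | bbbaaa => bbbaa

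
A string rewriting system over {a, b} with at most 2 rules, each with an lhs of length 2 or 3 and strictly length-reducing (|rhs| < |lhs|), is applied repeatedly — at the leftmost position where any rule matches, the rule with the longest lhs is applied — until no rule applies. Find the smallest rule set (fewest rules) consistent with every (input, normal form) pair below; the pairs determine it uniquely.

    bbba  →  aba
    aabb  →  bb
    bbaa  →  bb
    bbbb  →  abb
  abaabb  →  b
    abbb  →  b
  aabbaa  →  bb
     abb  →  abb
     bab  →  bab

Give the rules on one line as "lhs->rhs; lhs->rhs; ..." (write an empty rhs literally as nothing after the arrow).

  | bbba => aba
  | aabb => bb
  | bbaa => bb
  | bbbb => abb

aa->; bbb->ab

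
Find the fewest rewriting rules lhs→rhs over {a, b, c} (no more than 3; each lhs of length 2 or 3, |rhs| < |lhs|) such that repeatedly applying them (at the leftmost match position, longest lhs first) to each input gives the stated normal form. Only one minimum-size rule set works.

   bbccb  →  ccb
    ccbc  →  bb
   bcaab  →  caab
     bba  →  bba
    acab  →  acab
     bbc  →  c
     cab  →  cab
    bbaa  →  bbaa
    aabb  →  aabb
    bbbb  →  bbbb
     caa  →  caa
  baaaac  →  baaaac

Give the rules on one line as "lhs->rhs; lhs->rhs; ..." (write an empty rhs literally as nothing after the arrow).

bc->c; ccc->bb

  | bbccb => bccb => ccb
  | ccbc => ccc => bb
  | bcaab => caab
  | bba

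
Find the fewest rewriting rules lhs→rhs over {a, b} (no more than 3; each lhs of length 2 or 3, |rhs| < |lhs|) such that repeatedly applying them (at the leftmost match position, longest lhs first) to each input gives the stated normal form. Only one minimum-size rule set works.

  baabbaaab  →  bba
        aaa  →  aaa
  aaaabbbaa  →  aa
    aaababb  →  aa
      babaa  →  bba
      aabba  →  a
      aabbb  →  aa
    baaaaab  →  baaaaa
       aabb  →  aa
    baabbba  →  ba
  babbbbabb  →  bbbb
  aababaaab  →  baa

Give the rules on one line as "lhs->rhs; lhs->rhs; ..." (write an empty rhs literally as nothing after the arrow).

ab->a; aba->b

  | baabbaaab => baabaaab => babaab => bbab => bba
  | aaa
  | aaaabbbaa => aaaabbaa => aaaabaa => aaaba => aab => aa
  | aaababb => aabbb => aabb => aab => aa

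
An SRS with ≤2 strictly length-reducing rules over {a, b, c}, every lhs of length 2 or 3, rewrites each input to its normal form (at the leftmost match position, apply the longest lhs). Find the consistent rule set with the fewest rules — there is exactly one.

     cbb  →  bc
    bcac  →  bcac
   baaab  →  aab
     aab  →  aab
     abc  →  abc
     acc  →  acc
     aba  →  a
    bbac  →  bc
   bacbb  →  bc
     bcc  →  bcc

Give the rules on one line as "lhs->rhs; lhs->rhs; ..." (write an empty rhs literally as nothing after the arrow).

  | cbb => bc
  | bcac
  | baaab => aab
  | aab

ba->; cbb->bc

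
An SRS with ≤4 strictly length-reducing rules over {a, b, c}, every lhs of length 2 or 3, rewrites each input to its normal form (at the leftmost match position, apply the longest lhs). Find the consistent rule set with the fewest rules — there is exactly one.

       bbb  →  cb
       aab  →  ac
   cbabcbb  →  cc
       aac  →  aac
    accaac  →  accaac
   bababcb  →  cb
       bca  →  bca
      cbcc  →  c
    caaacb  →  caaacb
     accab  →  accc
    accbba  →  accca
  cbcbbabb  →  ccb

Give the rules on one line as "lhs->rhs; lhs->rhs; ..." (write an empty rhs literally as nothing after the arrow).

  | bbb => cb
  | aab => ac
  | cbabcbb => cbccbb => cbb => cc
  | aac

ab->c; bb->c; bcc->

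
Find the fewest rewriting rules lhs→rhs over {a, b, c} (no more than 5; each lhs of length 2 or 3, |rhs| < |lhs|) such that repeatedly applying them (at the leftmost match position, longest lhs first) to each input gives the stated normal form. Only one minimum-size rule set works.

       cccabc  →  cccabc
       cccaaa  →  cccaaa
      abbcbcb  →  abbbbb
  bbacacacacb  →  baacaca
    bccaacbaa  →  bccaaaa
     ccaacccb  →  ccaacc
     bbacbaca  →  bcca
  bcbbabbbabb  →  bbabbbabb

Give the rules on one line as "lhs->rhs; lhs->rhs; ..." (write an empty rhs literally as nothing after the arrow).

aba->c; bac->a; cb->; cbc->bb

  | cccabc
  | cccaaa
  | abbcbcb => abbbbb
  | bbacacacacb => baacacacb => baacaca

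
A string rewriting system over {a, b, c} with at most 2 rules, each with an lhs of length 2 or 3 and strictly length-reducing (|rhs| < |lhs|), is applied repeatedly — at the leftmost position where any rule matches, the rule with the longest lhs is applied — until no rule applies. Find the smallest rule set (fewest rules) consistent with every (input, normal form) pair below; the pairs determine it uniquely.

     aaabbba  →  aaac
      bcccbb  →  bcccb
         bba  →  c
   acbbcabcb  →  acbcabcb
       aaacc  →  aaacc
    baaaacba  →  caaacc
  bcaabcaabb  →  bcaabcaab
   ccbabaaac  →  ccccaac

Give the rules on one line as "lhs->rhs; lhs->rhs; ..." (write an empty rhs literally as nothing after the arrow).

  | aaabbba => aaabba => aaaba => aaac
  | bcccbb => bcccb
  | bba => ba => c
  | acbbcabcb => acbcabcb

ba->c; bb->b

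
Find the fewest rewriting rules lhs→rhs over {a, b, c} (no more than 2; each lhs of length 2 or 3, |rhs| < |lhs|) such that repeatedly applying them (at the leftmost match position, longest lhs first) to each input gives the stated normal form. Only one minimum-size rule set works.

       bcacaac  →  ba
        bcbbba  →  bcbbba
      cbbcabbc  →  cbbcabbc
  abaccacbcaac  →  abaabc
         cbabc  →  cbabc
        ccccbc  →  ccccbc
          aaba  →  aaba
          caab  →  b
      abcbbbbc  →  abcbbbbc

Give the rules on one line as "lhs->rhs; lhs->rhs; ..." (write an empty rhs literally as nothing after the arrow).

  | bcacaac => bcaaac => bac => ba
  | bcbbba
  | cbbcabbc
  | abaccacbcaac => abacacbcaac => abaacbcaac => abaabcaac => abaabc

ac->a; caa->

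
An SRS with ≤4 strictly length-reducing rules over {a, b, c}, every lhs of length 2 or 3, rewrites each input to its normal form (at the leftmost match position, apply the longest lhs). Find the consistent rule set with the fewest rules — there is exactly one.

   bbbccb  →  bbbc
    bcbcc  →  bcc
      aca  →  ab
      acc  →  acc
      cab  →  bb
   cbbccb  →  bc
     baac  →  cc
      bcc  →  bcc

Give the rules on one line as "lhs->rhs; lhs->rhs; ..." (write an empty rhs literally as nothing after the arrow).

baa->c; ca->b; cb->

  | bbbccb => bbbc
  | bcbcc => bcc
  | aca => ab
  | acc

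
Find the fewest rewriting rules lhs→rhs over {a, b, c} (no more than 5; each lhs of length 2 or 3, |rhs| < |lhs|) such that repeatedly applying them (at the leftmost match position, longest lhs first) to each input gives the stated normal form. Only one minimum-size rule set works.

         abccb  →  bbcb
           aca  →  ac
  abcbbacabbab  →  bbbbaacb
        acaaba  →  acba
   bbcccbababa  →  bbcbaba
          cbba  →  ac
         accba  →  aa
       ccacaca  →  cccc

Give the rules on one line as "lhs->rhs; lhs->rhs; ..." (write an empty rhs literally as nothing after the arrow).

abc->bb; ca->c; cbb->ac; ccb->

  | abccb => bbcb
  | aca => ac
  | abcbbacabbab => bbbbacabbab => bbbbacbbab => bbbbaacab => bbbbaacb
  | acaaba => acaba => acba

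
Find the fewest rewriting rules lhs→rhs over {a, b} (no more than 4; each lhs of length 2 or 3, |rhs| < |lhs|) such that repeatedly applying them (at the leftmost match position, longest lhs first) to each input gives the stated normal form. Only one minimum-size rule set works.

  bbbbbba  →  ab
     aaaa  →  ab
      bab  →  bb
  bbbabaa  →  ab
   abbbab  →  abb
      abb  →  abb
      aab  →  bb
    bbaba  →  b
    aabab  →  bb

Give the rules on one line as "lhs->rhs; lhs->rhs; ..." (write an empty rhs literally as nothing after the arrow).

aa->b; aaa->ab; ba->b; bba->aa

  | bbbbbba => bbbbaa => bbaaa => aaaa => aba => ab
  | aaaa => aba => ab
  | bab => bb
  | bbbabaa => baabaa => babaa => bbaa => aaa => ab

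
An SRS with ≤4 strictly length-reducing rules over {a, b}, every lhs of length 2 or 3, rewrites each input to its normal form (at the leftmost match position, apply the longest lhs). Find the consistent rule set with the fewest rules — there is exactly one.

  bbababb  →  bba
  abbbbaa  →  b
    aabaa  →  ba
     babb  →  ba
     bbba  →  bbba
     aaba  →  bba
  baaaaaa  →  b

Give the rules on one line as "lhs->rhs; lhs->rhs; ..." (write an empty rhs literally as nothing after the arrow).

aa->b; ab->a; aba->a; baa->a

  | bbababb => bbabb => bbab => bba
  | abbbbaa => abbbaa => abbaa => abaa => aa => b
  | aabaa => bbaa => ba
  | babb => bab => ba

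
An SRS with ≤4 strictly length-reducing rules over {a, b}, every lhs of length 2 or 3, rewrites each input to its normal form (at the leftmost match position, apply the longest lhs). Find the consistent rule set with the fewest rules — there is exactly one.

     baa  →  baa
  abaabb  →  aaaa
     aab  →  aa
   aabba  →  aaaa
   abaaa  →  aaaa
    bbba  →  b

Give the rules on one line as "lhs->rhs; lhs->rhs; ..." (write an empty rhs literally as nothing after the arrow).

ab->a; abb->aa; bba->

  | baa
  | abaabb => aaabb => aaaa
  | aab => aa
  | aabba => aaaa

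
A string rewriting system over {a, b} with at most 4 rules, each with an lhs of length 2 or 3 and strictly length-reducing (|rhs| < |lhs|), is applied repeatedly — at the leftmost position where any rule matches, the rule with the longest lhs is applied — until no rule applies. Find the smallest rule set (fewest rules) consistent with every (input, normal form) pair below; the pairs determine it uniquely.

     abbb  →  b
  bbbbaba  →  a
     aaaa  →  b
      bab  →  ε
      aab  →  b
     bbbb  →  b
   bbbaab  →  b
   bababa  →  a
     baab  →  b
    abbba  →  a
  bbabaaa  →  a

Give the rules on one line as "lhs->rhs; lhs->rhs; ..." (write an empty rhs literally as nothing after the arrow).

  | abbb => bb => b
  | bbbbaba => bbbaba => bbaba => baba => aba => a
  | aaaa => baa => aa => b
  | bab => ab => ε

aa->b; ab->; ba->a; bb->b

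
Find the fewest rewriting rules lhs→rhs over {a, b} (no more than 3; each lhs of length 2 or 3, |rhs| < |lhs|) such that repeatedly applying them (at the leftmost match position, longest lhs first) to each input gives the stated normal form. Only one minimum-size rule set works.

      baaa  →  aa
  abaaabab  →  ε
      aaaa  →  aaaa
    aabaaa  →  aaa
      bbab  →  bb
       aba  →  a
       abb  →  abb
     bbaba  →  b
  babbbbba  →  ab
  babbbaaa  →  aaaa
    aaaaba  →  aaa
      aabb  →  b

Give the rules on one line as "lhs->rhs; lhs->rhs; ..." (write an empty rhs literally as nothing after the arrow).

  | baaa => aa
  | abaaabab => aaabab => aab => ε
  | aaaa
  | aabaaa => aaa

aab->; ba->; bbb->a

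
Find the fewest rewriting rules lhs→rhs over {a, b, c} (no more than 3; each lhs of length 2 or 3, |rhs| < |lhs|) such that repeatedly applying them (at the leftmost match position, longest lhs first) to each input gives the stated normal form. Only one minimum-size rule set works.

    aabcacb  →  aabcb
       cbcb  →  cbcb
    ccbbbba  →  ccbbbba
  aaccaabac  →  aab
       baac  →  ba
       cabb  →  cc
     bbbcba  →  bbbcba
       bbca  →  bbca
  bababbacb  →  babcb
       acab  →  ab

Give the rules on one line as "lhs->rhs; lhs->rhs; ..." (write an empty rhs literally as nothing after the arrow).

abb->c; ac->

  | aabcacb => aabcb
  | cbcb
  | ccbbbba
  | aaccaabac => acaabac => aabac => aab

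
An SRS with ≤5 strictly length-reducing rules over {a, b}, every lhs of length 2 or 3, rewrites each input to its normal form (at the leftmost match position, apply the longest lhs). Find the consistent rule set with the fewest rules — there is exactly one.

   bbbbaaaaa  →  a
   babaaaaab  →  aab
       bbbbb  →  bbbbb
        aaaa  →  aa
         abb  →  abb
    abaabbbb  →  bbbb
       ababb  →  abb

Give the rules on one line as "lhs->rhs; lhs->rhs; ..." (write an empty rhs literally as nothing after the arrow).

  | bbbbaaaaa => bbbaaa => bba => ba => a
  | babaaaaab => abaaaaab => baaaaab => aaab => aab
  | bbbbb
  | aaaa => aaa => aa

aaa->aa; aba->ba; ba->a; baa->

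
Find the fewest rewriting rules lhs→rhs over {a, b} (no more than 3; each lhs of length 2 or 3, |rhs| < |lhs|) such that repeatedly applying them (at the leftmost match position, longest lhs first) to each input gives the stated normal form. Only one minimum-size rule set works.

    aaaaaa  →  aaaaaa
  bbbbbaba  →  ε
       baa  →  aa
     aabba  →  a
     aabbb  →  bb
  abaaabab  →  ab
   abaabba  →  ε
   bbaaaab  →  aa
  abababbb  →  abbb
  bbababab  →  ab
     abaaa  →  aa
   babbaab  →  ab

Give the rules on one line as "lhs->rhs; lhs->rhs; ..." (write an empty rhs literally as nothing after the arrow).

aab->; aba->; ba->a

  | aaaaaa
  | bbbbbaba => bbbbaba => bbbaba => bbaba => baba => aba => ε
  | baa => aa
  | aabba => ba => a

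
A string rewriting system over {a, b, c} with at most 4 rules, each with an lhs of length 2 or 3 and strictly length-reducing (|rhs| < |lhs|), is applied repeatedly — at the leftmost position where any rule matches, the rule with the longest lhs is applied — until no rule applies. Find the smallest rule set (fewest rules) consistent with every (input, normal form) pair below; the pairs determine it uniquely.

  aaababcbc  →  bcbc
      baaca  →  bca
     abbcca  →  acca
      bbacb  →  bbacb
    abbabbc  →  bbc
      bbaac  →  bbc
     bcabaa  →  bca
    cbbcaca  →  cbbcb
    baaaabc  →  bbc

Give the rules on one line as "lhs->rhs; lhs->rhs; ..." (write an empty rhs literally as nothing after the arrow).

aa->; ab->a; aca->b

  | aaababcbc => ababcbc => aabcbc => bcbc
  | baaca => bca
  | abbcca => abcca => acca
  | bbacb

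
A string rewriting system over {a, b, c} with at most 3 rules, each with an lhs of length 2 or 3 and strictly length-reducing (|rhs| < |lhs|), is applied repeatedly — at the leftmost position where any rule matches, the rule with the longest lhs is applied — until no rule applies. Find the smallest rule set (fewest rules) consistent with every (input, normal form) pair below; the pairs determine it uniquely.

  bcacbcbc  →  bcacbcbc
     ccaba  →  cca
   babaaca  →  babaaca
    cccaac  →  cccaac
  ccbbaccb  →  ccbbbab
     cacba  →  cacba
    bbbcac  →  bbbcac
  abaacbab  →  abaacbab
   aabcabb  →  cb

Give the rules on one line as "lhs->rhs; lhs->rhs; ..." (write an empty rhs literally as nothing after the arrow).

aab->; acc->ba; cab->c

  | bcacbcbc
  | ccaba => cca
  | babaaca
  | cccaac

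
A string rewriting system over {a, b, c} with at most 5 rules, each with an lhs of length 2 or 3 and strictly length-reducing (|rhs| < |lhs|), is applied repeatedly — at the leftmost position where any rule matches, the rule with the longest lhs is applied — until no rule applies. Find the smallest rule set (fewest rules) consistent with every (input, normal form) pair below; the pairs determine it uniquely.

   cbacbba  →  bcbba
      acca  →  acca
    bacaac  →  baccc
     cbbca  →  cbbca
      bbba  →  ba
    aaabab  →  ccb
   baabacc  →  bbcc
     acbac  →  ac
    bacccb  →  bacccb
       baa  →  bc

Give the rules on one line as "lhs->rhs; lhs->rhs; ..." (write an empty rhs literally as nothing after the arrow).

aa->c; ab->a; bbb->b; cba->b

  | cbacbba => bcbba
  | acca
  | bacaac => baccc
  | cbbca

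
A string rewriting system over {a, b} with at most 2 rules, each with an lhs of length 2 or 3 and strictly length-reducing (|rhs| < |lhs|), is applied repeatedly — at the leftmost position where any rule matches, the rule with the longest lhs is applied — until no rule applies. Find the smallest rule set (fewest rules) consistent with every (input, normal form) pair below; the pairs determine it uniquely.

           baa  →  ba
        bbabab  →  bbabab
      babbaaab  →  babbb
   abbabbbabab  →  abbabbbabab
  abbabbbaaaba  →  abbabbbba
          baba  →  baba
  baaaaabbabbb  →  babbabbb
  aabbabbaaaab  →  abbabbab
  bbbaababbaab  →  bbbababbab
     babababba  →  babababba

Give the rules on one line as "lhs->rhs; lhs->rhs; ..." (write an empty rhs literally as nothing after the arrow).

  | baa => ba
  | bbabab
  | babbaaab => babbb
  | abbabbbabab

aa->a; aaa->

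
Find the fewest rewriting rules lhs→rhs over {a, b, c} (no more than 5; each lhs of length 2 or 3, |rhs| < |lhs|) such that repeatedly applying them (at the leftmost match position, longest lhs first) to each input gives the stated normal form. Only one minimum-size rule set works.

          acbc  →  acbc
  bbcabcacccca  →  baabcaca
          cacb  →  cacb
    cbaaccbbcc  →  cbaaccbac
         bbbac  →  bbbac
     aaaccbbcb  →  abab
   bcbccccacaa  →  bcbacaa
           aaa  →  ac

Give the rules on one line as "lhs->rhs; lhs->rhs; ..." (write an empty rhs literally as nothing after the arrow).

  | acbc
  | bbcabcacccca => baabcacccca => baabcaca
  | cacb
  | cbaaccbbcc => cbaaccbac

aaa->ac; bbc->ba; bcc->b; ccc->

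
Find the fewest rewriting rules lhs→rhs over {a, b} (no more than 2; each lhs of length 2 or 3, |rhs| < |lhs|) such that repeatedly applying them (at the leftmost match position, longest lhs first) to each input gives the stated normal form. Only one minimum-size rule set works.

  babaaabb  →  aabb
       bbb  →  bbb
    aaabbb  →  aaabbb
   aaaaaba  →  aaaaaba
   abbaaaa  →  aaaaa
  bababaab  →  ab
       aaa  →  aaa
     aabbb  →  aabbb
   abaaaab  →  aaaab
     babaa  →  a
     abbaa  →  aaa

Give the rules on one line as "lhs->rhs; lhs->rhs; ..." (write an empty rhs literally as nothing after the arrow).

baa->a; bba->a

  | babaaabb => baaabb => aabb
  | bbb
  | aaabbb
  | aaaaaba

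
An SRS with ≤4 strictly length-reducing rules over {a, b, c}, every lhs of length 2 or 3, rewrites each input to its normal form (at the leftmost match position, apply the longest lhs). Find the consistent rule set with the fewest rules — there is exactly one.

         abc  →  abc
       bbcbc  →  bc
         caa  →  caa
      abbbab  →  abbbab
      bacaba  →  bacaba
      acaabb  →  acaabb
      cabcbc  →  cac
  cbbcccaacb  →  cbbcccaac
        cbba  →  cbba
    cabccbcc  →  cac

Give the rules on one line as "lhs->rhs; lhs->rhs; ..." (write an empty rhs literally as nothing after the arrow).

  | abc
  | bbcbc => bc
  | caa
  | abbbab

acb->ac; bcb->; cbc->b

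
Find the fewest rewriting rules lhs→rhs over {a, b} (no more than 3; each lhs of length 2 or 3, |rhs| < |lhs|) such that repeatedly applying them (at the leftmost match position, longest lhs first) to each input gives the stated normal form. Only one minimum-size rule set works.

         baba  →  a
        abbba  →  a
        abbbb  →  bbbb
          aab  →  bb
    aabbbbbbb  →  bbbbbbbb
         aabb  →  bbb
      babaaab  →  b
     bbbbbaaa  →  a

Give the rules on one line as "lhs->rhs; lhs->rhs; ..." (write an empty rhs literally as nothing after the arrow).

  | baba => aba => ba => a
  | abbba => bbba => bba => ba => a
  | abbbb => bbbb
  | aab => bb

aa->b; ab->b; ba->a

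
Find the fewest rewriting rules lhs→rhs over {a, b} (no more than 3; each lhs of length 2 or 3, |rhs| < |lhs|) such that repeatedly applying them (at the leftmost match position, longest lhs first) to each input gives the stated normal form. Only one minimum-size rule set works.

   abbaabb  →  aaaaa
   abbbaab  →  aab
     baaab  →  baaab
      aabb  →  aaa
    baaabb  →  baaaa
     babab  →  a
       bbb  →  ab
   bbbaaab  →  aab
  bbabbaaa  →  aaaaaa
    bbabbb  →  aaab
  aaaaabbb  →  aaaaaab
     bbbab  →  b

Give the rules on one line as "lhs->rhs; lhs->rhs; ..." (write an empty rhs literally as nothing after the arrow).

  | abbaabb => aaaabb => aaaaa
  | abbbaab => aabaab => aab
  | baaab
  | aabb => aaa

aba->; bb->a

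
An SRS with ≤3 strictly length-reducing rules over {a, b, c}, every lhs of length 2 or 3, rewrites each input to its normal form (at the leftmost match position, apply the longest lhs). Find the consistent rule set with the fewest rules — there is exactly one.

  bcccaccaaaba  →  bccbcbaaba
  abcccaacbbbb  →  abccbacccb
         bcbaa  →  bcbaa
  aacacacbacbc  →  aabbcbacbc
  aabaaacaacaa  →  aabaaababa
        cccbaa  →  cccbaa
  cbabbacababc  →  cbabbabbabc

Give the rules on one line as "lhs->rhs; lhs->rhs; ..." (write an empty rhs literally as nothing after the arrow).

  | bcccaccaaaba => bccbccaaaba => bccbcbaaba
  | abcccaacbbbb => abccbacbbbb => abccbacccb
  | bcbaa
  | aacacacbacbc => aabcacbacbc => aabbcbacbc

bbb->cc; ca->b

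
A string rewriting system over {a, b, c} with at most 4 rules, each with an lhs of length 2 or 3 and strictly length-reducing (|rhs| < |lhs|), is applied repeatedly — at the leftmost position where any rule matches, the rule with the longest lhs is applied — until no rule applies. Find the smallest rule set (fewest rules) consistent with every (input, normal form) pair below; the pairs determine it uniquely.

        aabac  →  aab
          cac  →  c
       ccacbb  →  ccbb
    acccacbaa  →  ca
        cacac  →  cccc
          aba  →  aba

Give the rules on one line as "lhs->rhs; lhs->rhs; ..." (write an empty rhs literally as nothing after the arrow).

ac->; aca->cc; cba->

  | aabac => aab
  | cac => c
  | ccacbb => ccbb
  | acccacbaa => ccacbaa => ccbaa => ca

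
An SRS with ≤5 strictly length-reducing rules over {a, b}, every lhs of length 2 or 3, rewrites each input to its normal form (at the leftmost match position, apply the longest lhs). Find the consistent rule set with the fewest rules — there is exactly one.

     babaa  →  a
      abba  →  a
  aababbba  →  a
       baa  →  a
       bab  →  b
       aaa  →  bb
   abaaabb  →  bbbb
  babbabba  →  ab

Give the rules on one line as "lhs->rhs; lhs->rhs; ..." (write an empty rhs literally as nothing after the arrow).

aaa->bb; aab->a; ba->; bba->ab

  | babaa => baa => a
  | abba => aab => a
  | aababbba => aabbba => abba => aab => a
  | baa => a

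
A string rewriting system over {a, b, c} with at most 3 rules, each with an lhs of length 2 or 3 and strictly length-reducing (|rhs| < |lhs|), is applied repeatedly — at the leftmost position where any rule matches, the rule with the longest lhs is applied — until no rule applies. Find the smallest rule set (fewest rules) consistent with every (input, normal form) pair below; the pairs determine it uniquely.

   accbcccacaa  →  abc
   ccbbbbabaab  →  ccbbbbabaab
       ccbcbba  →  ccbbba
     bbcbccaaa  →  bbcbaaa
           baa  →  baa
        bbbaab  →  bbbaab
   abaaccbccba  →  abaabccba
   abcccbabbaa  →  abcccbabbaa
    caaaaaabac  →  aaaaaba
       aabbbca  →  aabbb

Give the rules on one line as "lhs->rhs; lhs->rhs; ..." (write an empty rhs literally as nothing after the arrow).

  | accbcccacaa => acbcccacaa => abcccacaa => abcccaa => abcca => abc
  | ccbbbbabaab
  | ccbcbba => ccbbba
  | bbcbccaaa => bbcbcaaa => bbcbaaa

ac->a; ca->; cbc->cb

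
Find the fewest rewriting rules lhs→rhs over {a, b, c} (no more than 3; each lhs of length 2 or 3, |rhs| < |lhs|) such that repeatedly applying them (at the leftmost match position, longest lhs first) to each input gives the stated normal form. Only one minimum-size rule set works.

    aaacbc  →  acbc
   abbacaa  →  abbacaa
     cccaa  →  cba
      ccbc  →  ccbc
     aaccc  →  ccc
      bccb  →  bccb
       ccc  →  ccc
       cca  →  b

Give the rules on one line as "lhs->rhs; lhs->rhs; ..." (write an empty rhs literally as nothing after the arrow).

aac->c; cca->b

  | aaacbc => acbc
  | abbacaa
  | cccaa => cba
  | ccbc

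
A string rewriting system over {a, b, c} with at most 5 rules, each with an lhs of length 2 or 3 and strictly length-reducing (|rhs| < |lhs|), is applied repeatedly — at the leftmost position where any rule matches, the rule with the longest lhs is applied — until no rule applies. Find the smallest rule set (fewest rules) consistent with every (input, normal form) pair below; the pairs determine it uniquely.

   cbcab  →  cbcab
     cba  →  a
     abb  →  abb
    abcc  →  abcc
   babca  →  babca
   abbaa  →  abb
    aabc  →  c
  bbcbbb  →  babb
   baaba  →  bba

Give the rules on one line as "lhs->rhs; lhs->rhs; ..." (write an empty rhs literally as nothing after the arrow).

  | cbcab
  | cba => a
  | abb
  | abcc

aab->; baa->b; bcb->a; cba->a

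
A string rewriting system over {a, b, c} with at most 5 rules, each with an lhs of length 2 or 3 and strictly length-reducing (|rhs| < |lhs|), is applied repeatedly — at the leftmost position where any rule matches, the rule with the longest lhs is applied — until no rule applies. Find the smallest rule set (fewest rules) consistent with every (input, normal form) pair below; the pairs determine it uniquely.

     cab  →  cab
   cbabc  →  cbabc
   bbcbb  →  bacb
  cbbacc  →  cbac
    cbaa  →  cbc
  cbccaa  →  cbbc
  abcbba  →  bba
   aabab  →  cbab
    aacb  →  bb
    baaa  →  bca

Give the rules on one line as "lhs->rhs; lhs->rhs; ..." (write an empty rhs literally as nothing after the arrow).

  | cab
  | cbabc
  | bbcbb => bacb
  | cbbacc => cbbcb => cbac

aa->c; acc->cb; bcb->ac; cc->b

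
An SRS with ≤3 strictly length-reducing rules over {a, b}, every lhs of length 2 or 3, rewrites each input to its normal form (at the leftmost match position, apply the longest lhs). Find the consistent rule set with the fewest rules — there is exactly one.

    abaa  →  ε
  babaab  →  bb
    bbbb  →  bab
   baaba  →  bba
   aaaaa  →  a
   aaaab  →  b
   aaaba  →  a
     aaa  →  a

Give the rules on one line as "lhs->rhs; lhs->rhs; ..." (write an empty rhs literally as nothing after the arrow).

  | abaa => aa => ε
  | babaab => baab => bb
  | bbbb => bab
  | baaba => bba

aa->; aba->a; bbb->ba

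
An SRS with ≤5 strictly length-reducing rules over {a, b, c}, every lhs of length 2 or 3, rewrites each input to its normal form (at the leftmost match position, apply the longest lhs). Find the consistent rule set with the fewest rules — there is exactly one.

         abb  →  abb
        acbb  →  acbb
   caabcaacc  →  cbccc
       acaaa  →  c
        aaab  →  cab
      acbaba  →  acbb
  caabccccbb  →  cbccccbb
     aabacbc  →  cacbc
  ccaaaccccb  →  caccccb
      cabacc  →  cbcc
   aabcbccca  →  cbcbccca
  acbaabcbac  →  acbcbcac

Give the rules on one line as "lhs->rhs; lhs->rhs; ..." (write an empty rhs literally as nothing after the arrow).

aa->c; aba->b; bac->ac; caa->aa

  | abb
  | acbb
  | caabcaacc => aabcaacc => cbcaacc => cbaacc => cbccc
  | acaaa => aaaa => caa => aa => c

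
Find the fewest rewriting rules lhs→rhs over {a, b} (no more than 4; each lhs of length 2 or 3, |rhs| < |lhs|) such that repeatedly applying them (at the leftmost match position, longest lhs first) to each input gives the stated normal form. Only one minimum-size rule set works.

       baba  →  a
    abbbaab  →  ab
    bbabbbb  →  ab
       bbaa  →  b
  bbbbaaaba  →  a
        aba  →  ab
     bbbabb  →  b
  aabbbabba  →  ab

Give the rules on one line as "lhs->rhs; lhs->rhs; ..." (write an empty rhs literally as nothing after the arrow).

  | baba => bba => a
  | abbbaab => abbaab => abaab => abab => abb => ab
  | bbabbbb => abbbb => abbb => abb => ab
  | bbaa => aa => b

aa->b; abb->ab; ba->b; bb->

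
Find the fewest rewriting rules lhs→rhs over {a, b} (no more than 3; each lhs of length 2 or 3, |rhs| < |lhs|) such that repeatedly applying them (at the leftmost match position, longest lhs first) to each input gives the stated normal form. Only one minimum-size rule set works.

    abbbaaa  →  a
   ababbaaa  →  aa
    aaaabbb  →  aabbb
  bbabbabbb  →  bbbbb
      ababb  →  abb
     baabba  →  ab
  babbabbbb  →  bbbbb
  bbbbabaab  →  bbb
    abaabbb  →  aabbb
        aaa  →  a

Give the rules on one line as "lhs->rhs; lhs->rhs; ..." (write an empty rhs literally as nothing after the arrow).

  | abbbaaa => abbaa => aba => a
  | ababbaaa => abbaaa => abaa => aa
  | aaaabbb => aabbb
  | bbabbabbb => bbbabbb => bbbbb

aaa->a; ba->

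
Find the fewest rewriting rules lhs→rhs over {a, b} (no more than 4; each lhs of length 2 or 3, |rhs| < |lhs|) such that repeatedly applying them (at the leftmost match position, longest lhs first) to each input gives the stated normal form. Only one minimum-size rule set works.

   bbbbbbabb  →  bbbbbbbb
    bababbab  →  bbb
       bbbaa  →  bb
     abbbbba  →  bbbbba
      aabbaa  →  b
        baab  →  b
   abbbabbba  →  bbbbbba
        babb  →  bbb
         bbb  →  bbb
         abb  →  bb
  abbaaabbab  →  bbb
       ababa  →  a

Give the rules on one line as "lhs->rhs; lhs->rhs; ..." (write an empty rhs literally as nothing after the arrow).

ab->; abb->bb; baa->

  | bbbbbbabb => bbbbbbbb
  | bababbab => babbab => bbbab => bbb
  | bbbaa => bb
  | abbbbba => bbbbba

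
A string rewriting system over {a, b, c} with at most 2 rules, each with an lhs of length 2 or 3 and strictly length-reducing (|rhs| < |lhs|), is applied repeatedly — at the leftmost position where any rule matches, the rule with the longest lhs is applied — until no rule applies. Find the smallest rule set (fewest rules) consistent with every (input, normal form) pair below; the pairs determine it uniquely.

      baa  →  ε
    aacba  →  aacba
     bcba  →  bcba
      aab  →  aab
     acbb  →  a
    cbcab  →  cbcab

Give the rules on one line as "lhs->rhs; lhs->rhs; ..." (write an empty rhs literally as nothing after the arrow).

baa->; cbb->

  | baa => ε
  | aacba
  | bcba
  | aab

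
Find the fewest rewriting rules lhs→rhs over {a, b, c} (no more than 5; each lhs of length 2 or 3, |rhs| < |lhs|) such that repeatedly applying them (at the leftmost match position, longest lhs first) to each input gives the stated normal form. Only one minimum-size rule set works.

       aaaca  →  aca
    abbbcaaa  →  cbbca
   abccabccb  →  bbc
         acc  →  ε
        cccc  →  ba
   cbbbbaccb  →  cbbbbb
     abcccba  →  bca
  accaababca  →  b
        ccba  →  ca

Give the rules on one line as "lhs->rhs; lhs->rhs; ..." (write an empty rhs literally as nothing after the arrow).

aa->; ab->c; cc->a; ccc->bc

  | aaaca => aca
  | abbbcaaa => cbbcaaa => cbbca
  | abccabccb => cccabccb => bcabccb => bccccb => bbccb => bbab => bbc
  | acc => aa => ε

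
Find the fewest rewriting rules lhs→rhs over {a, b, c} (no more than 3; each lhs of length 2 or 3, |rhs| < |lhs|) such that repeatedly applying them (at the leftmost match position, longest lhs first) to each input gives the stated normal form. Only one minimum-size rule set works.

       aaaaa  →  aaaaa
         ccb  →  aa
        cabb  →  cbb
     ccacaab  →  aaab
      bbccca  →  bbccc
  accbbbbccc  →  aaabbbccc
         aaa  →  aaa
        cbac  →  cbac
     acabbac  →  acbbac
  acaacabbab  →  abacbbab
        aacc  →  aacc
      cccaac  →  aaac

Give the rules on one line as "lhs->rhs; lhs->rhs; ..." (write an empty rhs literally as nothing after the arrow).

  | aaaaa
  | ccb => aa
  | cabb => cbb
  | ccacaab => cccaab => ccbab => aaab

ca->c; caa->ba; ccb->aa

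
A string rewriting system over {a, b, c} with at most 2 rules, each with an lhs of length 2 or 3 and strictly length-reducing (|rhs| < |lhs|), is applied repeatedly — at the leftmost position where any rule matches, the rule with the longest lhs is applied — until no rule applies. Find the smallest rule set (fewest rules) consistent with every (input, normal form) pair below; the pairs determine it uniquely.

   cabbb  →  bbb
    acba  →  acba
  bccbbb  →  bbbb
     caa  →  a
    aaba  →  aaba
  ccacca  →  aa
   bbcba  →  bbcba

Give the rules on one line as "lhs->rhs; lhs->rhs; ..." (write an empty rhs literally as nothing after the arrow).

  | cabbb => bbb
  | acba
  | bccbbb => bbbb
  | caa => a

ca->; cc->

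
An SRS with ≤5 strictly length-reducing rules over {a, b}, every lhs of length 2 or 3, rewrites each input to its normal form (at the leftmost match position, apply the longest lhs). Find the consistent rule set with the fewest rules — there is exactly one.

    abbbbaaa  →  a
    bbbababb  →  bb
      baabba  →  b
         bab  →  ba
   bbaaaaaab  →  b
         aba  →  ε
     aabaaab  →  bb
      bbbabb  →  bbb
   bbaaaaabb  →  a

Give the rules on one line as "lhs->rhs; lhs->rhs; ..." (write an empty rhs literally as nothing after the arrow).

  | abbbbaaa => abbbaaa => abbaaa => abaaa => aaaa => a
  | bbbababb => bbabb => bb
  | baabba => bbba => b
  | bab => ba

aa->; aaa->; ab->a; bba->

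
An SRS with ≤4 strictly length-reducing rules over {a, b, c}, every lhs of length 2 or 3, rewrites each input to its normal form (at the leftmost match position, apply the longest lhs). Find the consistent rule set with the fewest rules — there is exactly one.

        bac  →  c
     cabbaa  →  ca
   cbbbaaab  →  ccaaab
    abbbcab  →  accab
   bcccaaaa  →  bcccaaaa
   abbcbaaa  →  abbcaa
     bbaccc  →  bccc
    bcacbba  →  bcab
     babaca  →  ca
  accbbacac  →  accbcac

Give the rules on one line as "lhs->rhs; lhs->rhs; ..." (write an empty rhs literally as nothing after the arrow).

  | bac => c
  | cabbaa => caba => ca
  | cbbbaaab => ccaaab
  | abbbcab => accab

acb->ab; ba->; bbb->c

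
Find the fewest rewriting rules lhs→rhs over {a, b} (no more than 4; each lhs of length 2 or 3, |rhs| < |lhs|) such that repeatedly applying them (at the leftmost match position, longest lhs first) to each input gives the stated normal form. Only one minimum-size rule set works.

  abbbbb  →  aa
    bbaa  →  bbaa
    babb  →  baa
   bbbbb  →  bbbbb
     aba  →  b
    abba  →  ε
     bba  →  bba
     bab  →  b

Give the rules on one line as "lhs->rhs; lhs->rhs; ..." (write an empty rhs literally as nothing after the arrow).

aaa->ab; ab->; aba->b; abb->aa

  | abbbbb => aabbb => aaab => abb => aa
  | bbaa
  | babb => baa
  | bbbbb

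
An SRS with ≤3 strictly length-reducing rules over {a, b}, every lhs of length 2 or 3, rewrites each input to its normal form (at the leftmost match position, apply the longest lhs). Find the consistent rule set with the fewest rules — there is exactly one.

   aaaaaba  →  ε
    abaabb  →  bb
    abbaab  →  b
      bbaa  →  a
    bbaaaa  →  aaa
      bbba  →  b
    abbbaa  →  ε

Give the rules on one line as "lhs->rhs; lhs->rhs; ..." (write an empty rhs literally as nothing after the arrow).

  | aaaaaba => aaaaba => aaaba => aaba => aba => ba => ε
  | abaabb => baabb => abb => bb
  | abbaab => bbaab => ab => b
  | bbaa => a

ab->b; ba->; bba->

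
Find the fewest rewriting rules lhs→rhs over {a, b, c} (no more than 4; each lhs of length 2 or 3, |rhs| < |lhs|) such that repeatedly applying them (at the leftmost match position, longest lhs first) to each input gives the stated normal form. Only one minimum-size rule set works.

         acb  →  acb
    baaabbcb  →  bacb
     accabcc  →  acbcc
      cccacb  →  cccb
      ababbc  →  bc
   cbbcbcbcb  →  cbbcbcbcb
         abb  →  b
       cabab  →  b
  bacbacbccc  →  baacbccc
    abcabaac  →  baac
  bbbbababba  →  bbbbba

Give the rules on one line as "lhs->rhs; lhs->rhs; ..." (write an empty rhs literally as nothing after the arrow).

  | acb
  | baaabbcb => baabcb => bacb
  | accabcc => acbcc
  | cccacb => cccb

ab->; ca->; cba->a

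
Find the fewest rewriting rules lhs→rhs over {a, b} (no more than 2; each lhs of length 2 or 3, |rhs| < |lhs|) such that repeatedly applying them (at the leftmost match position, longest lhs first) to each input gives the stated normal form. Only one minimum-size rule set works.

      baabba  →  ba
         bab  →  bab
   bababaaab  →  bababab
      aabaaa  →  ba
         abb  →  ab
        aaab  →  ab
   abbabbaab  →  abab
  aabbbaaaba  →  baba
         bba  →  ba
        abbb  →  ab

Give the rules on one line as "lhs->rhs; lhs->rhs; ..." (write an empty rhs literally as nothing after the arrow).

  | baabba => bbba => bba => ba
  | bab
  | bababaaab => bababab
  | aabaaa => baaa => ba

aa->; bb->b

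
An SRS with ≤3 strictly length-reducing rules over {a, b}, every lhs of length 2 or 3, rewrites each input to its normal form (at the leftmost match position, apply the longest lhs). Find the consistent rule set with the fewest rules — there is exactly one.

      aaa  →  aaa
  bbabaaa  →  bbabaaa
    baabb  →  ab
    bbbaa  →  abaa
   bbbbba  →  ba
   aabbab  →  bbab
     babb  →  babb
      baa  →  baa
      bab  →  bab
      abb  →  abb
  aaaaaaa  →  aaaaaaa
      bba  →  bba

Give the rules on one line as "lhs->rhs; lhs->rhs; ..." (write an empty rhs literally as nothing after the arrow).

  | aaa
  | bbabaaa
  | baabb => bbb => ab
  | bbbaa => abaa

aab->b; bbb->ab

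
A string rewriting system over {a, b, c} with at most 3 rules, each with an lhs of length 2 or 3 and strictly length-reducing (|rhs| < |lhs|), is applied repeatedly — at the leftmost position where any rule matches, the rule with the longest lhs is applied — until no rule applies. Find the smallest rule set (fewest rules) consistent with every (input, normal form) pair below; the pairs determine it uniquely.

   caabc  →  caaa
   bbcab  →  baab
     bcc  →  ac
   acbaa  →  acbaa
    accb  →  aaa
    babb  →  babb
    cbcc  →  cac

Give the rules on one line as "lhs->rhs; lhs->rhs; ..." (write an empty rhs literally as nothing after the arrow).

  | caabc => caaa
  | bbcab => baab
  | bcc => ac
  | acbaa

bc->a; ccb->aa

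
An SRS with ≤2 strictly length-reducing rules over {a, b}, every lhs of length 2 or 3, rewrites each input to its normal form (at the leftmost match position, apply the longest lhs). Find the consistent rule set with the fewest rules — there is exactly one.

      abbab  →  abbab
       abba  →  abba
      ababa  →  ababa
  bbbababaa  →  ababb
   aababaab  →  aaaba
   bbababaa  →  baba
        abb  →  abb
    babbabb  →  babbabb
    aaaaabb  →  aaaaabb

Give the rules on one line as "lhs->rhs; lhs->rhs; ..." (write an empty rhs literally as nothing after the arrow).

  | abbab
  | abba
  | ababa
  | bbbababaa => baababaa => abbabaa => abbaab => ababb

baa->ab; bbb->ba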